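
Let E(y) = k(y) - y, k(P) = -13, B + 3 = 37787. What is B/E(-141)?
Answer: 4723/16 ≈ 295.19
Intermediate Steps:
B = 37784 (B = -3 + 37787 = 37784)
E(y) = -13 - y
B/E(-141) = 37784/(-13 - 1*(-141)) = 37784/(-13 + 141) = 37784/128 = 37784*(1/128) = 4723/16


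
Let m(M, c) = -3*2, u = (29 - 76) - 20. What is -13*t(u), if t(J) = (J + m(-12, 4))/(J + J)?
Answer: -949/134 ≈ -7.0821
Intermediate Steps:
u = -67 (u = -47 - 20 = -67)
m(M, c) = -6
t(J) = (-6 + J)/(2*J) (t(J) = (J - 6)/(J + J) = (-6 + J)/((2*J)) = (-6 + J)*(1/(2*J)) = (-6 + J)/(2*J))
-13*t(u) = -13*(-6 - 67)/(2*(-67)) = -13*(-1)*(-73)/(2*67) = -13*73/134 = -949/134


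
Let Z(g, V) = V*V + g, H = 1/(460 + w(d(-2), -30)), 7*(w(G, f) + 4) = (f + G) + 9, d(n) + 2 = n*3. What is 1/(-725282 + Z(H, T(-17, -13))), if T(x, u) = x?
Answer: -3163/2293152852 ≈ -1.3793e-6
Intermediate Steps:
d(n) = -2 + 3*n (d(n) = -2 + n*3 = -2 + 3*n)
w(G, f) = -19/7 + G/7 + f/7 (w(G, f) = -4 + ((f + G) + 9)/7 = -4 + ((G + f) + 9)/7 = -4 + (9 + G + f)/7 = -4 + (9/7 + G/7 + f/7) = -19/7 + G/7 + f/7)
H = 7/3163 (H = 1/(460 + (-19/7 + (-2 + 3*(-2))/7 + (⅐)*(-30))) = 1/(460 + (-19/7 + (-2 - 6)/7 - 30/7)) = 1/(460 + (-19/7 + (⅐)*(-8) - 30/7)) = 1/(460 + (-19/7 - 8/7 - 30/7)) = 1/(460 - 57/7) = 1/(3163/7) = 7/3163 ≈ 0.0022131)
Z(g, V) = g + V² (Z(g, V) = V² + g = g + V²)
1/(-725282 + Z(H, T(-17, -13))) = 1/(-725282 + (7/3163 + (-17)²)) = 1/(-725282 + (7/3163 + 289)) = 1/(-725282 + 914114/3163) = 1/(-2293152852/3163) = -3163/2293152852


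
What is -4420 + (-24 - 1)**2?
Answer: -3795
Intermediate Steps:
-4420 + (-24 - 1)**2 = -4420 + (-25)**2 = -4420 + 625 = -3795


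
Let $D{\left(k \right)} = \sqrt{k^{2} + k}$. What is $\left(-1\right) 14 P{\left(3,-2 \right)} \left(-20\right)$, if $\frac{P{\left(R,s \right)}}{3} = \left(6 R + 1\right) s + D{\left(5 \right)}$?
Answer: $-31920 + 840 \sqrt{30} \approx -27319.0$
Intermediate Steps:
$D{\left(k \right)} = \sqrt{k + k^{2}}$
$P{\left(R,s \right)} = 3 \sqrt{30} + 3 s \left(1 + 6 R\right)$ ($P{\left(R,s \right)} = 3 \left(\left(6 R + 1\right) s + \sqrt{5 \left(1 + 5\right)}\right) = 3 \left(\left(1 + 6 R\right) s + \sqrt{5 \cdot 6}\right) = 3 \left(s \left(1 + 6 R\right) + \sqrt{30}\right) = 3 \left(\sqrt{30} + s \left(1 + 6 R\right)\right) = 3 \sqrt{30} + 3 s \left(1 + 6 R\right)$)
$\left(-1\right) 14 P{\left(3,-2 \right)} \left(-20\right) = \left(-1\right) 14 \left(3 \left(-2\right) + 3 \sqrt{30} + 18 \cdot 3 \left(-2\right)\right) \left(-20\right) = - 14 \left(-6 + 3 \sqrt{30} - 108\right) \left(-20\right) = - 14 \left(-114 + 3 \sqrt{30}\right) \left(-20\right) = \left(1596 - 42 \sqrt{30}\right) \left(-20\right) = -31920 + 840 \sqrt{30}$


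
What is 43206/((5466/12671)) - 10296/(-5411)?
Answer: 493729965637/4929421 ≈ 1.0016e+5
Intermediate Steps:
43206/((5466/12671)) - 10296/(-5411) = 43206/((5466*(1/12671))) - 10296*(-1/5411) = 43206/(5466/12671) + 10296/5411 = 43206*(12671/5466) + 10296/5411 = 91243871/911 + 10296/5411 = 493729965637/4929421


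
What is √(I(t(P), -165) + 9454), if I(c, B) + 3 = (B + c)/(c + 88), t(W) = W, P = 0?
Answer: √151186/4 ≈ 97.207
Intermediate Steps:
I(c, B) = -3 + (B + c)/(88 + c) (I(c, B) = -3 + (B + c)/(c + 88) = -3 + (B + c)/(88 + c))
√(I(t(P), -165) + 9454) = √((-264 - 165 - 2*0)/(88 + 0) + 9454) = √((-264 - 165 + 0)/88 + 9454) = √((1/88)*(-429) + 9454) = √(-39/8 + 9454) = √(75593/8) = √151186/4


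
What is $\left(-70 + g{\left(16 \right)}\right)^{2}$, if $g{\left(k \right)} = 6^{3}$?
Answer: $21316$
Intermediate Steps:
$g{\left(k \right)} = 216$
$\left(-70 + g{\left(16 \right)}\right)^{2} = \left(-70 + 216\right)^{2} = 146^{2} = 21316$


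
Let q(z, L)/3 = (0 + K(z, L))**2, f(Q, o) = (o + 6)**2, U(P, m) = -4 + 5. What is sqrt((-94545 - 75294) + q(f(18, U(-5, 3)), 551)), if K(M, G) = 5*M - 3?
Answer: sqrt(5853) ≈ 76.505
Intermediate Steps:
U(P, m) = 1
K(M, G) = -3 + 5*M
f(Q, o) = (6 + o)**2
q(z, L) = 3*(-3 + 5*z)**2 (q(z, L) = 3*(0 + (-3 + 5*z))**2 = 3*(-3 + 5*z)**2)
sqrt((-94545 - 75294) + q(f(18, U(-5, 3)), 551)) = sqrt((-94545 - 75294) + 3*(-3 + 5*(6 + 1)**2)**2) = sqrt(-169839 + 3*(-3 + 5*7**2)**2) = sqrt(-169839 + 3*(-3 + 5*49)**2) = sqrt(-169839 + 3*(-3 + 245)**2) = sqrt(-169839 + 3*242**2) = sqrt(-169839 + 3*58564) = sqrt(-169839 + 175692) = sqrt(5853)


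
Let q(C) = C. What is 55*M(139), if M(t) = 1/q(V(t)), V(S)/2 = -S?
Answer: -55/278 ≈ -0.19784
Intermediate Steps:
V(S) = -2*S (V(S) = 2*(-S) = -2*S)
M(t) = -1/(2*t) (M(t) = 1/(-2*t) = -1/(2*t))
55*M(139) = 55*(-1/2/139) = 55*(-1/2*1/139) = 55*(-1/278) = -55/278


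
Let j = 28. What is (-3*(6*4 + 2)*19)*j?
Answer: -41496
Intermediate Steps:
(-3*(6*4 + 2)*19)*j = (-3*(6*4 + 2)*19)*28 = (-3*(24 + 2)*19)*28 = (-3*26*19)*28 = -78*19*28 = -1482*28 = -41496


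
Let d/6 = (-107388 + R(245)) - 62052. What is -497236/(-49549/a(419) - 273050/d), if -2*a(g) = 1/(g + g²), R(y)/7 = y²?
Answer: -74804681076/2623580622296335 ≈ -2.8512e-5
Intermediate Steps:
R(y) = 7*y²
d = 1504410 (d = 6*((-107388 + 7*245²) - 62052) = 6*((-107388 + 7*60025) - 62052) = 6*((-107388 + 420175) - 62052) = 6*(312787 - 62052) = 6*250735 = 1504410)
a(g) = -1/(2*(g + g²))
-497236/(-49549/a(419) - 273050/d) = -497236/(-49549/((-½/(419*(1 + 419)))) - 273050/1504410) = -497236/(-49549/((-½*1/419/420)) - 273050*1/1504410) = -497236/(-49549/((-½*1/419*1/420)) - 27305/150441) = -497236/(-49549/(-1/351960) - 27305/150441) = -497236/(-49549*(-351960) - 27305/150441) = -497236/(17439266040 - 27305/150441) = -497236/2623580622296335/150441 = -497236*150441/2623580622296335 = -74804681076/2623580622296335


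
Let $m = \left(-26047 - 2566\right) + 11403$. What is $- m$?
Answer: $17210$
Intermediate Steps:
$m = -17210$ ($m = -28613 + 11403 = -17210$)
$- m = \left(-1\right) \left(-17210\right) = 17210$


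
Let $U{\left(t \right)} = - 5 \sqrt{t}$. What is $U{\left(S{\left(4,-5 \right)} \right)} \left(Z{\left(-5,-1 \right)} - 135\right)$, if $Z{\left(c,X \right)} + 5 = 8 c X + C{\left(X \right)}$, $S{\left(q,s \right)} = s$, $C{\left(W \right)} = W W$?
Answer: $495 i \sqrt{5} \approx 1106.9 i$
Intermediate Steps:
$C{\left(W \right)} = W^{2}$
$Z{\left(c,X \right)} = -5 + X^{2} + 8 X c$ ($Z{\left(c,X \right)} = -5 + \left(8 c X + X^{2}\right) = -5 + \left(8 X c + X^{2}\right) = -5 + \left(X^{2} + 8 X c\right) = -5 + X^{2} + 8 X c$)
$U{\left(S{\left(4,-5 \right)} \right)} \left(Z{\left(-5,-1 \right)} - 135\right) = - 5 \sqrt{-5} \left(\left(-5 + \left(-1\right)^{2} + 8 \left(-1\right) \left(-5\right)\right) - 135\right) = - 5 i \sqrt{5} \left(\left(-5 + 1 + 40\right) - 135\right) = - 5 i \sqrt{5} \left(36 - 135\right) = - 5 i \sqrt{5} \left(-99\right) = 495 i \sqrt{5}$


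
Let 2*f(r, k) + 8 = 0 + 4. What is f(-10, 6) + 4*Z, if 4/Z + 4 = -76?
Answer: -11/5 ≈ -2.2000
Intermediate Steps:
Z = -1/20 (Z = 4/(-4 - 76) = 4/(-80) = 4*(-1/80) = -1/20 ≈ -0.050000)
f(r, k) = -2 (f(r, k) = -4 + (0 + 4)/2 = -4 + (½)*4 = -4 + 2 = -2)
f(-10, 6) + 4*Z = -2 + 4*(-1/20) = -2 - ⅕ = -11/5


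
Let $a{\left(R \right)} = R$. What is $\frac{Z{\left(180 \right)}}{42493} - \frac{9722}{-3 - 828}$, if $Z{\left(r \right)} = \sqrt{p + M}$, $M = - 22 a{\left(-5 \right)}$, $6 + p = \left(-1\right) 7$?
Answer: $\frac{9722}{831} + \frac{\sqrt{97}}{42493} \approx 11.699$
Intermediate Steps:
$p = -13$ ($p = -6 - 7 = -13$)
$M = 110$ ($M = \left(-22\right) \left(-5\right) = 110$)
$Z{\left(r \right)} = \sqrt{97}$ ($Z{\left(r \right)} = \sqrt{-13 + 110} = \sqrt{97}$)
$\frac{Z{\left(180 \right)}}{42493} - \frac{9722}{-3 - 828} = \frac{\sqrt{97}}{42493} - \frac{9722}{-3 - 828} = \sqrt{97} \cdot \frac{1}{42493} - \frac{9722}{-3 - 828} = \frac{\sqrt{97}}{42493} - \frac{9722}{-831} = \frac{\sqrt{97}}{42493} - - \frac{9722}{831} = \frac{\sqrt{97}}{42493} + \frac{9722}{831} = \frac{9722}{831} + \frac{\sqrt{97}}{42493}$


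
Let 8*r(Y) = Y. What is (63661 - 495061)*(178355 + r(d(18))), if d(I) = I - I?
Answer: -76942347000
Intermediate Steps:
d(I) = 0
r(Y) = Y/8
(63661 - 495061)*(178355 + r(d(18))) = (63661 - 495061)*(178355 + (1/8)*0) = -431400*(178355 + 0) = -431400*178355 = -76942347000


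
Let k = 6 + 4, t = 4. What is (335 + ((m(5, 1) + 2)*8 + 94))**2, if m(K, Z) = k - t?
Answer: 243049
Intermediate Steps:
k = 10
m(K, Z) = 6 (m(K, Z) = 10 - 1*4 = 10 - 4 = 6)
(335 + ((m(5, 1) + 2)*8 + 94))**2 = (335 + ((6 + 2)*8 + 94))**2 = (335 + (8*8 + 94))**2 = (335 + (64 + 94))**2 = (335 + 158)**2 = 493**2 = 243049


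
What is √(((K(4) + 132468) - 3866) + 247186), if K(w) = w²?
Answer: 6*√10439 ≈ 613.03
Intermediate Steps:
√(((K(4) + 132468) - 3866) + 247186) = √(((4² + 132468) - 3866) + 247186) = √(((16 + 132468) - 3866) + 247186) = √((132484 - 3866) + 247186) = √(128618 + 247186) = √375804 = 6*√10439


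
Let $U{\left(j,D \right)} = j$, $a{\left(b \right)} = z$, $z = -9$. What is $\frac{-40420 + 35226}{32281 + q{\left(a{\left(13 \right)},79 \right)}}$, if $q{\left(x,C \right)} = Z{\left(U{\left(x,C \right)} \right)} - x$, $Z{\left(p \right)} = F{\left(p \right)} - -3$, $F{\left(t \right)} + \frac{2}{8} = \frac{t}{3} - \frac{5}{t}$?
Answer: $- \frac{186984}{1162451} \approx -0.16085$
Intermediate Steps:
$a{\left(b \right)} = -9$
$F{\left(t \right)} = - \frac{1}{4} - \frac{5}{t} + \frac{t}{3}$ ($F{\left(t \right)} = - \frac{1}{4} + \left(\frac{t}{3} - \frac{5}{t}\right) = - \frac{1}{4} + \left(- \frac{5}{t} + \frac{t}{3}\right) = - \frac{1}{4} - \frac{5}{t} + \frac{t}{3}$)
$Z{\left(p \right)} = \frac{11}{4} - \frac{5}{p} + \frac{p}{3}$ ($Z{\left(p \right)} = \left(- \frac{1}{4} - \frac{5}{p} + \frac{p}{3}\right) - -3 = \left(- \frac{1}{4} - \frac{5}{p} + \frac{p}{3}\right) + 3 = \frac{11}{4} - \frac{5}{p} + \frac{p}{3}$)
$q{\left(x,C \right)} = \frac{11}{4} - \frac{5}{x} - \frac{2 x}{3}$ ($q{\left(x,C \right)} = \left(\frac{11}{4} - \frac{5}{x} + \frac{x}{3}\right) - x = \frac{11}{4} - \frac{5}{x} - \frac{2 x}{3}$)
$\frac{-40420 + 35226}{32281 + q{\left(a{\left(13 \right)},79 \right)}} = \frac{-40420 + 35226}{32281 + \frac{-60 - 9 \left(33 - -72\right)}{12 \left(-9\right)}} = - \frac{5194}{32281 + \frac{1}{12} \left(- \frac{1}{9}\right) \left(-60 - 9 \left(33 + 72\right)\right)} = - \frac{5194}{32281 + \frac{1}{12} \left(- \frac{1}{9}\right) \left(-60 - 945\right)} = - \frac{5194}{32281 + \frac{1}{12} \left(- \frac{1}{9}\right) \left(-1005\right)} = - \frac{5194}{32281 + \frac{335}{36}} = - \frac{5194}{\frac{1162451}{36}} = \left(-5194\right) \frac{36}{1162451} = - \frac{186984}{1162451}$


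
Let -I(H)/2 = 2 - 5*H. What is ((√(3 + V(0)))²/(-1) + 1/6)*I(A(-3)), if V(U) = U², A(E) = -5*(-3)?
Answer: -1241/3 ≈ -413.67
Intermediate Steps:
A(E) = 15
I(H) = -4 + 10*H (I(H) = -2*(2 - 5*H) = -4 + 10*H)
((√(3 + V(0)))²/(-1) + 1/6)*I(A(-3)) = ((√(3 + 0²))²/(-1) + 1/6)*(-4 + 10*15) = ((√(3 + 0))²*(-1) + 1*(⅙))*(-4 + 150) = ((√3)²*(-1) + ⅙)*146 = (3*(-1) + ⅙)*146 = (-3 + ⅙)*146 = -17/6*146 = -1241/3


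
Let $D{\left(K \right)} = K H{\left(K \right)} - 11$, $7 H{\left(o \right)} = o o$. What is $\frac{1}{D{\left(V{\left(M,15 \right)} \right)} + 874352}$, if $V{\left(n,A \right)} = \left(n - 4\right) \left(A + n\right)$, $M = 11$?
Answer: $\frac{1}{1735565} \approx 5.7618 \cdot 10^{-7}$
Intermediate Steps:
$H{\left(o \right)} = \frac{o^{2}}{7}$ ($H{\left(o \right)} = \frac{o o}{7} = \frac{o^{2}}{7}$)
$V{\left(n,A \right)} = \left(-4 + n\right) \left(A + n\right)$
$D{\left(K \right)} = -11 + \frac{K^{3}}{7}$ ($D{\left(K \right)} = K \frac{K^{2}}{7} - 11 = \frac{K^{3}}{7} - 11 = -11 + \frac{K^{3}}{7}$)
$\frac{1}{D{\left(V{\left(M,15 \right)} \right)} + 874352} = \frac{1}{\left(-11 + \frac{\left(11^{2} - 60 - 44 + 15 \cdot 11\right)^{3}}{7}\right) + 874352} = \frac{1}{\left(-11 + \frac{\left(121 - 60 - 44 + 165\right)^{3}}{7}\right) + 874352} = \frac{1}{\left(-11 + \frac{182^{3}}{7}\right) + 874352} = \frac{1}{\left(-11 + \frac{1}{7} \cdot 6028568\right) + 874352} = \frac{1}{\left(-11 + 861224\right) + 874352} = \frac{1}{861213 + 874352} = \frac{1}{1735565}$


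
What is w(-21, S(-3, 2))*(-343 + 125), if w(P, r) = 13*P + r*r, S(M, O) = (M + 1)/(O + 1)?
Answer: 534754/9 ≈ 59417.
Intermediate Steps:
S(M, O) = (1 + M)/(1 + O)
w(P, r) = r² + 13*P (w(P, r) = 13*P + r² = r² + 13*P)
w(-21, S(-3, 2))*(-343 + 125) = (((1 - 3)/(1 + 2))² + 13*(-21))*(-343 + 125) = ((-2/3)² - 273)*(-218) = (((⅓)*(-2))² - 273)*(-218) = ((-⅔)² - 273)*(-218) = (4/9 - 273)*(-218) = -2453/9*(-218) = 534754/9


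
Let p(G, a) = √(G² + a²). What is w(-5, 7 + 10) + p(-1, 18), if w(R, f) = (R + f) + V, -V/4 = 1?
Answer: 8 + 5*√13 ≈ 26.028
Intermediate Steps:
V = -4 (V = -4*1 = -4)
w(R, f) = -4 + R + f (w(R, f) = (R + f) - 4 = -4 + R + f)
w(-5, 7 + 10) + p(-1, 18) = (-4 - 5 + (7 + 10)) + √((-1)² + 18²) = (-4 - 5 + 17) + √(1 + 324) = 8 + √325 = 8 + 5*√13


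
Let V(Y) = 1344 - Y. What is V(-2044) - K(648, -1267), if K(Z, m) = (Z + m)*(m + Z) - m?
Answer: -381040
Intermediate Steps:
K(Z, m) = (Z + m)**2 - m (K(Z, m) = (Z + m)*(Z + m) - m = (Z + m)**2 - m)
V(-2044) - K(648, -1267) = (1344 - 1*(-2044)) - ((648 - 1267)**2 - 1*(-1267)) = (1344 + 2044) - ((-619)**2 + 1267) = 3388 - (383161 + 1267) = 3388 - 1*384428 = 3388 - 384428 = -381040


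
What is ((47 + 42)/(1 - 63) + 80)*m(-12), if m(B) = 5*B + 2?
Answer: -141259/31 ≈ -4556.7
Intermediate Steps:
m(B) = 2 + 5*B
((47 + 42)/(1 - 63) + 80)*m(-12) = ((47 + 42)/(1 - 63) + 80)*(2 + 5*(-12)) = (89/(-62) + 80)*(2 - 60) = (89*(-1/62) + 80)*(-58) = (-89/62 + 80)*(-58) = (4871/62)*(-58) = -141259/31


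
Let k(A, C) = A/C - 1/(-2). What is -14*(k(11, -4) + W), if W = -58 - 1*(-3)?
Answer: 1603/2 ≈ 801.50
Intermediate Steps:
k(A, C) = ½ + A/C (k(A, C) = A/C - 1*(-½) = A/C + ½ = ½ + A/C)
W = -55 (W = -58 + 3 = -55)
-14*(k(11, -4) + W) = -14*((11 + (½)*(-4))/(-4) - 55) = -14*(-(11 - 2)/4 - 55) = -14*(-¼*9 - 55) = -14*(-9/4 - 55) = -14*(-229/4) = 1603/2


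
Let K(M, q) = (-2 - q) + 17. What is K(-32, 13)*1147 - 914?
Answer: 1380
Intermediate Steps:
K(M, q) = 15 - q
K(-32, 13)*1147 - 914 = (15 - 1*13)*1147 - 914 = (15 - 13)*1147 - 914 = 2*1147 - 914 = 2294 - 914 = 1380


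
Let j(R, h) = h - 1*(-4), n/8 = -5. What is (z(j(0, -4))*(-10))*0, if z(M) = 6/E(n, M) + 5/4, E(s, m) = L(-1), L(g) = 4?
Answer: 0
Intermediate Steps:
n = -40 (n = 8*(-5) = -40)
j(R, h) = 4 + h (j(R, h) = h + 4 = 4 + h)
E(s, m) = 4
z(M) = 11/4 (z(M) = 6/4 + 5/4 = 6*(1/4) + 5*(1/4) = 3/2 + 5/4 = 11/4)
(z(j(0, -4))*(-10))*0 = ((11/4)*(-10))*0 = -55/2*0 = 0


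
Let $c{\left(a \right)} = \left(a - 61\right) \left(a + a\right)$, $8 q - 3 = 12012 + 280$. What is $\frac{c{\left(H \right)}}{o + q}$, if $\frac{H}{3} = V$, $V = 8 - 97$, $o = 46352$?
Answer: $\frac{1401216}{383111} \approx 3.6575$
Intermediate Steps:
$V = -89$ ($V = 8 - 97 = -89$)
$q = \frac{12295}{8}$ ($q = \frac{3}{8} + \frac{12012 + 280}{8} = \frac{3}{8} + \frac{1}{8} \cdot 12292 = \frac{3}{8} + \frac{3073}{2} = \frac{12295}{8} \approx 1536.9$)
$H = -267$ ($H = 3 \left(-89\right) = -267$)
$c{\left(a \right)} = 2 a \left(-61 + a\right)$ ($c{\left(a \right)} = \left(-61 + a\right) 2 a = 2 a \left(-61 + a\right)$)
$\frac{c{\left(H \right)}}{o + q} = \frac{2 \left(-267\right) \left(-61 - 267\right)}{46352 + \frac{12295}{8}} = \frac{2 \left(-267\right) \left(-328\right)}{\frac{383111}{8}} = 175152 \cdot \frac{8}{383111} = \frac{1401216}{383111}$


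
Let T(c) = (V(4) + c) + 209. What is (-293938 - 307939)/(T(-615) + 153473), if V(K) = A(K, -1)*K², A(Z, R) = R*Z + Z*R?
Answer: -601877/152939 ≈ -3.9354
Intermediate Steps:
A(Z, R) = 2*R*Z (A(Z, R) = R*Z + R*Z = 2*R*Z)
V(K) = -2*K³ (V(K) = (2*(-1)*K)*K² = (-2*K)*K² = -2*K³)
T(c) = 81 + c (T(c) = (-2*4³ + c) + 209 = (-2*64 + c) + 209 = (-128 + c) + 209 = 81 + c)
(-293938 - 307939)/(T(-615) + 153473) = (-293938 - 307939)/((81 - 615) + 153473) = -601877/(-534 + 153473) = -601877/152939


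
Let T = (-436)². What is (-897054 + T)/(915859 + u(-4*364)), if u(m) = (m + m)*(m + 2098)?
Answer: 100994/136235 ≈ 0.74132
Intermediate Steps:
T = 190096
u(m) = 2*m*(2098 + m) (u(m) = (2*m)*(2098 + m) = 2*m*(2098 + m))
(-897054 + T)/(915859 + u(-4*364)) = (-897054 + 190096)/(915859 + 2*(-4*364)*(2098 - 4*364)) = -706958/(915859 + 2*(-1456)*(2098 - 1456)) = -706958/(915859 + 2*(-1456)*642) = -706958/(915859 - 1869504) = -706958/(-953645) = -706958*(-1/953645) = 100994/136235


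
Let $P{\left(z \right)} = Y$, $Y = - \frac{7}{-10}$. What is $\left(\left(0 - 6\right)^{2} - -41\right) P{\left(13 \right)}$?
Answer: $\frac{539}{10} \approx 53.9$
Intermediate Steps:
$Y = \frac{7}{10}$ ($Y = \left(-7\right) \left(- \frac{1}{10}\right) = \frac{7}{10} \approx 0.7$)
$P{\left(z \right)} = \frac{7}{10}$
$\left(\left(0 - 6\right)^{2} - -41\right) P{\left(13 \right)} = \left(\left(0 - 6\right)^{2} - -41\right) \frac{7}{10} = \left(\left(-6\right)^{2} + 41\right) \frac{7}{10} = \left(36 + 41\right) \frac{7}{10} = 77 \cdot \frac{7}{10} = \frac{539}{10}$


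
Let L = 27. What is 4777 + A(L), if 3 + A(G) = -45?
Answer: 4729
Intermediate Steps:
A(G) = -48 (A(G) = -3 - 45 = -48)
4777 + A(L) = 4777 - 48 = 4729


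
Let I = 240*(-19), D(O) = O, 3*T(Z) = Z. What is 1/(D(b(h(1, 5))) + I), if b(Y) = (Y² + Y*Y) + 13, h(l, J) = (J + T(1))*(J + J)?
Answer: 9/10277 ≈ 0.00087574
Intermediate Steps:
T(Z) = Z/3
h(l, J) = 2*J*(⅓ + J) (h(l, J) = (J + (⅓)*1)*(J + J) = (J + ⅓)*(2*J) = (⅓ + J)*(2*J) = 2*J*(⅓ + J))
b(Y) = 13 + 2*Y² (b(Y) = (Y² + Y²) + 13 = 2*Y² + 13 = 13 + 2*Y²)
I = -4560
1/(D(b(h(1, 5))) + I) = 1/((13 + 2*((⅔)*5*(1 + 3*5))²) - 4560) = 1/((13 + 2*((⅔)*5*(1 + 15))²) - 4560) = 1/((13 + 2*((⅔)*5*16)²) - 4560) = 1/((13 + 2*(160/3)²) - 4560) = 1/((13 + 2*(25600/9)) - 4560) = 1/((13 + 51200/9) - 4560) = 1/(51317/9 - 4560) = 1/(10277/9) = 9/10277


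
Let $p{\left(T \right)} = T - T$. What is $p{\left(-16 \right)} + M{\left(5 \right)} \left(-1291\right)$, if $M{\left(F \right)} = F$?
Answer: $-6455$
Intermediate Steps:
$p{\left(T \right)} = 0$
$p{\left(-16 \right)} + M{\left(5 \right)} \left(-1291\right) = 0 + 5 \left(-1291\right) = 0 - 6455 = -6455$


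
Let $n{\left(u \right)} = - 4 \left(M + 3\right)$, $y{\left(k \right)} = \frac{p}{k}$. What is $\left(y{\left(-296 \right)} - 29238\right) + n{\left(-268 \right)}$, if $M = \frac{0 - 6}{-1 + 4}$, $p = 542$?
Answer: $- \frac{4328087}{148} \approx -29244.0$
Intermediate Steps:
$M = -2$ ($M = - \frac{6}{3} = \left(-6\right) \frac{1}{3} = -2$)
$y{\left(k \right)} = \frac{542}{k}$
$n{\left(u \right)} = -4$ ($n{\left(u \right)} = - 4 \left(-2 + 3\right) = \left(-4\right) 1 = -4$)
$\left(y{\left(-296 \right)} - 29238\right) + n{\left(-268 \right)} = \left(\frac{542}{-296} - 29238\right) - 4 = \left(542 \left(- \frac{1}{296}\right) - 29238\right) - 4 = \left(- \frac{271}{148} - 29238\right) - 4 = - \frac{4327495}{148} - 4 = - \frac{4328087}{148}$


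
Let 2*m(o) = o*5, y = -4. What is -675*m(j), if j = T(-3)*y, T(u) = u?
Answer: -20250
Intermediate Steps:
j = 12 (j = -3*(-4) = 12)
m(o) = 5*o/2 (m(o) = (o*5)/2 = (5*o)/2 = 5*o/2)
-675*m(j) = -3375*12/2 = -675*30 = -20250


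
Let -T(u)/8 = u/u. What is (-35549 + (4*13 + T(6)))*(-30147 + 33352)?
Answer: -113793525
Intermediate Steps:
T(u) = -8 (T(u) = -8*u/u = -8*1 = -8)
(-35549 + (4*13 + T(6)))*(-30147 + 33352) = (-35549 + (4*13 - 8))*(-30147 + 33352) = (-35549 + (52 - 8))*3205 = (-35549 + 44)*3205 = -35505*3205 = -113793525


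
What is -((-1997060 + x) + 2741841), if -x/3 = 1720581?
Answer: 4416962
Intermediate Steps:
x = -5161743 (x = -3*1720581 = -5161743)
-((-1997060 + x) + 2741841) = -((-1997060 - 5161743) + 2741841) = -(-7158803 + 2741841) = -1*(-4416962) = 4416962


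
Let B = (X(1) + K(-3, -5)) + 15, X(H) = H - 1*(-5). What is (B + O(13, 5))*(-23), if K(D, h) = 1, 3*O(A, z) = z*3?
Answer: -621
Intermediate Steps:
O(A, z) = z (O(A, z) = (z*3)/3 = (3*z)/3 = z)
X(H) = 5 + H (X(H) = H + 5 = 5 + H)
B = 22 (B = ((5 + 1) + 1) + 15 = (6 + 1) + 15 = 7 + 15 = 22)
(B + O(13, 5))*(-23) = (22 + 5)*(-23) = 27*(-23) = -621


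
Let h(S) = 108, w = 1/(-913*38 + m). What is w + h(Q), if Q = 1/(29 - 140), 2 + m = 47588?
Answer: 1392337/12892 ≈ 108.00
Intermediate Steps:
m = 47586 (m = -2 + 47588 = 47586)
Q = -1/111 (Q = 1/(-111) = -1/111 ≈ -0.0090090)
w = 1/12892 (w = 1/(-913*38 + 47586) = 1/(-34694 + 47586) = 1/12892 ≈ 7.7568e-5)
w + h(Q) = 1/12892 + 108 = 1392337/12892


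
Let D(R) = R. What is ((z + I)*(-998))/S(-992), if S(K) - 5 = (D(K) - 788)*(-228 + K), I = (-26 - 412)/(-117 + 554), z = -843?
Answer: 368091342/948991385 ≈ 0.38788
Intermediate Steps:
I = -438/437 ≈ -1.0023
S(K) = 5 + (-788 + K)*(-228 + K) (S(K) = 5 + (K - 788)*(-228 + K) = 5 + (-788 + K)*(-228 + K))
((z + I)*(-998))/S(-992) = ((-843 - 438/437)*(-998))/(179669 + (-992)² - 1016*(-992)) = (-368829/437*(-998))/(179669 + 984064 + 1007872) = (368091342/437)/2171605 = (368091342/437)*(1/2171605) = 368091342/948991385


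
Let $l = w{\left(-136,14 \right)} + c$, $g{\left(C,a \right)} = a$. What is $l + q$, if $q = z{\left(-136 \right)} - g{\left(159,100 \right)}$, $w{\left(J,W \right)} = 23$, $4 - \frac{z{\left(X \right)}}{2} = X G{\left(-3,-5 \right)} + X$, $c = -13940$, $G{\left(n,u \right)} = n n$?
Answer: $-11289$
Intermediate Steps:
$G{\left(n,u \right)} = n^{2}$
$z{\left(X \right)} = 8 - 20 X$ ($z{\left(X \right)} = 8 - 2 \left(X \left(-3\right)^{2} + X\right) = 8 - 2 \left(X 9 + X\right) = 8 - 2 \left(9 X + X\right) = 8 - 2 \cdot 10 X = 8 - 20 X$)
$q = 2628$ ($q = \left(8 - -2720\right) - 100 = \left(8 + 2720\right) - 100 = 2728 - 100 = 2628$)
$l = -13917$ ($l = 23 - 13940 = -13917$)
$l + q = -13917 + 2628 = -11289$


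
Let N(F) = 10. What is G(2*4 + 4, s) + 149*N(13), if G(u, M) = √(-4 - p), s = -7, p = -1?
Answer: 1490 + I*√3 ≈ 1490.0 + 1.732*I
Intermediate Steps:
G(u, M) = I*√3 (G(u, M) = √(-4 - 1*(-1)) = √(-4 + 1) = √(-3) = I*√3)
G(2*4 + 4, s) + 149*N(13) = I*√3 + 149*10 = I*√3 + 1490 = 1490 + I*√3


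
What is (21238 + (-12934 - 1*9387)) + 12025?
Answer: 10942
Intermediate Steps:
(21238 + (-12934 - 1*9387)) + 12025 = (21238 + (-12934 - 9387)) + 12025 = (21238 - 22321) + 12025 = -1083 + 12025 = 10942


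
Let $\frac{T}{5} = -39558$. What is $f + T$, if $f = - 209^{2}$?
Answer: $-241471$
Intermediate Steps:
$T = -197790$ ($T = 5 \left(-39558\right) = -197790$)
$f = -43681$ ($f = \left(-1\right) 43681 = -43681$)
$f + T = -43681 - 197790 = -241471$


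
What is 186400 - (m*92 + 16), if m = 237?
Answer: 164580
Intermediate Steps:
186400 - (m*92 + 16) = 186400 - (237*92 + 16) = 186400 - (21804 + 16) = 186400 - 1*21820 = 186400 - 21820 = 164580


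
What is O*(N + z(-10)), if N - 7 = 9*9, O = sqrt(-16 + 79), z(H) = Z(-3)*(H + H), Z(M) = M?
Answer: 444*sqrt(7) ≈ 1174.7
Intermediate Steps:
z(H) = -6*H (z(H) = -3*(H + H) = -6*H)
O = 3*sqrt(7) (O = sqrt(63) = 3*sqrt(7) ≈ 7.9373)
N = 88 (N = 7 + 9*9 = 7 + 81 = 88)
O*(N + z(-10)) = (3*sqrt(7))*(88 - 6*(-10)) = (3*sqrt(7))*(88 + 60) = (3*sqrt(7))*148 = 444*sqrt(7)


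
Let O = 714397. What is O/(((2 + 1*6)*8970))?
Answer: 714397/71760 ≈ 9.9554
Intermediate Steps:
O/(((2 + 1*6)*8970)) = 714397/(((2 + 1*6)*8970)) = 714397/(((2 + 6)*8970)) = 714397/((8*8970)) = 714397/71760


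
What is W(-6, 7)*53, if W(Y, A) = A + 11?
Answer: 954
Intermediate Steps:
W(Y, A) = 11 + A
W(-6, 7)*53 = (11 + 7)*53 = 18*53 = 954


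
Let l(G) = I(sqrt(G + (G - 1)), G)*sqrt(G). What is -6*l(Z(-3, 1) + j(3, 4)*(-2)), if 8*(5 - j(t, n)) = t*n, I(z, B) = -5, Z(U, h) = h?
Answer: 30*I*sqrt(6) ≈ 73.485*I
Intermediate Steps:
j(t, n) = 5 - n*t/8 (j(t, n) = 5 - t*n/8 = 5 - n*t/8)
l(G) = -5*sqrt(G)
-6*l(Z(-3, 1) + j(3, 4)*(-2)) = -(-30)*sqrt(1 + (5 - 1/8*4*3)*(-2)) = -(-30)*sqrt(1 + (5 - 3/2)*(-2)) = -(-30)*sqrt(1 + (7/2)*(-2)) = -(-30)*sqrt(1 - 7) = -(-30)*sqrt(-6) = -(-30)*I*sqrt(6) = 30*I*sqrt(6)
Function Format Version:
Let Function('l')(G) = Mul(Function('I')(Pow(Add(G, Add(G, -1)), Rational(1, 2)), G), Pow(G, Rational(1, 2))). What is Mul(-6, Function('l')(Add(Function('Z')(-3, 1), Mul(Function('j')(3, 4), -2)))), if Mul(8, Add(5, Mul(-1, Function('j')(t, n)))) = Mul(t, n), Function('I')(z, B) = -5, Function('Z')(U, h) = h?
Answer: Mul(30, I, Pow(6, Rational(1, 2))) ≈ Mul(73.485, I)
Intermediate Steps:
Function('j')(t, n) = Add(5, Mul(Rational(-1, 8), n, t)) (Function('j')(t, n) = Add(5, Mul(Rational(-1, 8), Mul(t, n))) = Add(5, Mul(Rational(-1, 8), Mul(n, t))) = Add(5, Mul(Rational(-1, 8), n, t)))
Function('l')(G) = Mul(-5, Pow(G, Rational(1, 2)))
Mul(-6, Function('l')(Add(Function('Z')(-3, 1), Mul(Function('j')(3, 4), -2)))) = Mul(-6, Mul(-5, Pow(Add(1, Mul(Add(5, Mul(Rational(-1, 8), 4, 3)), -2)), Rational(1, 2)))) = Mul(-6, Mul(-5, Pow(Add(1, Mul(Add(5, Rational(-3, 2)), -2)), Rational(1, 2)))) = Mul(-6, Mul(-5, Pow(Add(1, Mul(Rational(7, 2), -2)), Rational(1, 2)))) = Mul(-6, Mul(-5, Pow(Add(1, -7), Rational(1, 2)))) = Mul(-6, Mul(-5, Pow(-6, Rational(1, 2)))) = Mul(-6, Mul(-5, Mul(I, Pow(6, Rational(1, 2))))) = Mul(-6, Mul(-5, I, Pow(6, Rational(1, 2)))) = Mul(30, I, Pow(6, Rational(1, 2)))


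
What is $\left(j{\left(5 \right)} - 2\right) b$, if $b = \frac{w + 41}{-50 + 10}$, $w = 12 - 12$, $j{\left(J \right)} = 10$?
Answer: $- \frac{41}{5} \approx -8.2$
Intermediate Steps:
$w = 0$
$b = - \frac{41}{40}$ ($b = \frac{0 + 41}{-50 + 10} = \frac{41}{-40} = 41 \left(- \frac{1}{40}\right) = - \frac{41}{40} \approx -1.025$)
$\left(j{\left(5 \right)} - 2\right) b = \left(10 - 2\right) \left(- \frac{41}{40}\right) = 8 \left(- \frac{41}{40}\right) = - \frac{41}{5}$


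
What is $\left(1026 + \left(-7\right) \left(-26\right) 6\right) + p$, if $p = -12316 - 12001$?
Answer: $-22199$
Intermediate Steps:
$p = -24317$ ($p = -12316 - 12001 = -24317$)
$\left(1026 + \left(-7\right) \left(-26\right) 6\right) + p = \left(1026 + \left(-7\right) \left(-26\right) 6\right) - 24317 = \left(1026 + 182 \cdot 6\right) - 24317 = \left(1026 + 1092\right) - 24317 = 2118 - 24317 = -22199$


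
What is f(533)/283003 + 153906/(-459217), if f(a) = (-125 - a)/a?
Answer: -3316510770640/9895509621569 ≈ -0.33515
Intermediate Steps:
f(a) = (-125 - a)/a
f(533)/283003 + 153906/(-459217) = ((-125 - 1*533)/533)/283003 + 153906/(-459217) = ((-125 - 533)/533)*(1/283003) + 153906*(-1/459217) = ((1/533)*(-658))*(1/283003) - 153906/459217 = -658/533*1/283003 - 153906/459217 = -94/21548657 - 153906/459217 = -3316510770640/9895509621569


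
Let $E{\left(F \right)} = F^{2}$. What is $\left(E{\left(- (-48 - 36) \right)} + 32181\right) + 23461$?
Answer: $62698$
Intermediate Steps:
$\left(E{\left(- (-48 - 36) \right)} + 32181\right) + 23461 = \left(\left(- (-48 - 36)\right)^{2} + 32181\right) + 23461 = \left(\left(\left(-1\right) \left(-84\right)\right)^{2} + 32181\right) + 23461 = \left(84^{2} + 32181\right) + 23461 = \left(7056 + 32181\right) + 23461 = 39237 + 23461 = 62698$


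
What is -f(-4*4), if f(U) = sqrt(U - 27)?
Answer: -I*sqrt(43) ≈ -6.5574*I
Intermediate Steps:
f(U) = sqrt(-27 + U)
-f(-4*4) = -sqrt(-27 - 4*4) = -sqrt(-27 - 16) = -sqrt(-43) = -I*sqrt(43)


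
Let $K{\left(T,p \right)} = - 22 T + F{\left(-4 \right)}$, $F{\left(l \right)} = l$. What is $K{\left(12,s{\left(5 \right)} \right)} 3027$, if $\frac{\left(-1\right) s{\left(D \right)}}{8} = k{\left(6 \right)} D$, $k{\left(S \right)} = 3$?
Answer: $-811236$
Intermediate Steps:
$s{\left(D \right)} = - 24 D$ ($s{\left(D \right)} = - 8 \cdot 3 D = - 24 D$)
$K{\left(T,p \right)} = -4 - 22 T$ ($K{\left(T,p \right)} = - 22 T - 4 = -4 - 22 T$)
$K{\left(12,s{\left(5 \right)} \right)} 3027 = \left(-4 - 264\right) 3027 = \left(-268\right) 3027 = -811236$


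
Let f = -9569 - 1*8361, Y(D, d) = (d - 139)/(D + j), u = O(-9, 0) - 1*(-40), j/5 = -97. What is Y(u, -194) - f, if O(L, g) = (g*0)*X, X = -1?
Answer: 7979183/445 ≈ 17931.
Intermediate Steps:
j = -485 (j = 5*(-97) = -485)
O(L, g) = 0 (O(L, g) = (g*0)*(-1) = 0*(-1) = 0)
u = 40 (u = 0 - 1*(-40) = 0 + 40 = 40)
Y(D, d) = (-139 + d)/(-485 + D) (Y(D, d) = (d - 139)/(D - 485) = (-139 + d)/(-485 + D))
f = -17930 (f = -9569 - 8361 = -17930)
Y(u, -194) - f = (-139 - 194)/(-485 + 40) - 1*(-17930) = -333/(-445) + 17930 = -1/445*(-333) + 17930 = 333/445 + 17930 = 7979183/445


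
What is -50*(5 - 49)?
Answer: 2200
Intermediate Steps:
-50*(5 - 49) = -50*(-44) = 2200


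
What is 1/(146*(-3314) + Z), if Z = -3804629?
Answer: -1/4288473 ≈ -2.3318e-7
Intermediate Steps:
1/(146*(-3314) + Z) = 1/(146*(-3314) - 3804629) = 1/(-483844 - 3804629) = 1/(-4288473) = -1/4288473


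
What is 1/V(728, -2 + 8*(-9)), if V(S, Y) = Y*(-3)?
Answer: 1/222 ≈ 0.0045045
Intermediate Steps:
V(S, Y) = -3*Y
1/V(728, -2 + 8*(-9)) = 1/(-3*(-2 + 8*(-9))) = 1/(-3*(-2 - 72)) = 1/(-3*(-74)) = 1/222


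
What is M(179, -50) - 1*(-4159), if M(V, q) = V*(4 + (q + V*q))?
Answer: -1606125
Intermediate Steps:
M(V, q) = V*(4 + q + V*q)
M(179, -50) - 1*(-4159) = 179*(4 - 50 + 179*(-50)) - 1*(-4159) = 179*(4 - 50 - 8950) + 4159 = 179*(-8996) + 4159 = -1610284 + 4159 = -1606125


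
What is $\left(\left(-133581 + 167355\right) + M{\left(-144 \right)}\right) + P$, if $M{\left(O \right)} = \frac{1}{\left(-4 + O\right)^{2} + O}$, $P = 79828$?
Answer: $\frac{2471979521}{21760} \approx 1.136 \cdot 10^{5}$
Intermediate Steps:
$M{\left(O \right)} = \frac{1}{O + \left(-4 + O\right)^{2}}$
$\left(\left(-133581 + 167355\right) + M{\left(-144 \right)}\right) + P = \left(\left(-133581 + 167355\right) + \frac{1}{-144 + \left(-4 - 144\right)^{2}}\right) + 79828 = \left(33774 + \frac{1}{-144 + \left(-148\right)^{2}}\right) + 79828 = \left(33774 + \frac{1}{-144 + 21904}\right) + 79828 = \left(33774 + \frac{1}{21760}\right) + 79828 = \frac{734922241}{21760} + 79828 = \frac{2471979521}{21760}$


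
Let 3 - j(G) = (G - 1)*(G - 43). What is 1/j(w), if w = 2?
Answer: 1/44 ≈ 0.022727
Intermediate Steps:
j(G) = 3 - (-1 + G)*(-43 + G) (j(G) = 3 - (G - 1)*(G - 43) = 3 - (-1 + G)*(-43 + G))
1/j(w) = 1/(-40 - 1*2**2 + 44*2) = 1/(-40 - 1*4 + 88) = 1/(-40 - 4 + 88) = 1/44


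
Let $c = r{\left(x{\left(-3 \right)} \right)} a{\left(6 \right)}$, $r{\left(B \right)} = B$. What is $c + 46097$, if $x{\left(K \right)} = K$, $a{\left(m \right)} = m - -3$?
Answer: $46070$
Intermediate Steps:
$a{\left(m \right)} = 3 + m$ ($a{\left(m \right)} = m + 3 = 3 + m$)
$c = -27$ ($c = - 3 \left(3 + 6\right) = \left(-3\right) 9 = -27$)
$c + 46097 = -27 + 46097 = 46070$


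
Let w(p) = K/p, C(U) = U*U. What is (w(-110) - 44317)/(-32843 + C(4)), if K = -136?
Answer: 2437367/1805485 ≈ 1.3500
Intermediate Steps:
C(U) = U**2
w(p) = -136/p
(w(-110) - 44317)/(-32843 + C(4)) = (-136/(-110) - 44317)/(-32843 + 4**2) = (-136*(-1/110) - 44317)/(-32843 + 16) = (68/55 - 44317)/(-32827) = -2437367/55*(-1/32827) = 2437367/1805485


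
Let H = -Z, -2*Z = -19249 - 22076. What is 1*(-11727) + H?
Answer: -64779/2 ≈ -32390.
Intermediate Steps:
Z = 41325/2 (Z = -(-19249 - 22076)/2 = -½*(-41325) = 41325/2 ≈ 20663.)
H = -41325/2 (H = -1*41325/2 = -41325/2 ≈ -20663.)
1*(-11727) + H = 1*(-11727) - 41325/2 = -11727 - 41325/2 = -64779/2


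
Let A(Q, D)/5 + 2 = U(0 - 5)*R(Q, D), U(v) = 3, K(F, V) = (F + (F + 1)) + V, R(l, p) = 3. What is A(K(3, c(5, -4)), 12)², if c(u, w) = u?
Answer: 1225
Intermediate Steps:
K(F, V) = 1 + V + 2*F (K(F, V) = (F + (1 + F)) + V = (1 + 2*F) + V = 1 + V + 2*F)
A(Q, D) = 35 (A(Q, D) = -10 + 5*(3*3) = -10 + 5*9 = -10 + 45 = 35)
A(K(3, c(5, -4)), 12)² = 35² = 1225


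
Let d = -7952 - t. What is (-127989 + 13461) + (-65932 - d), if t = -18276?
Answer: -190784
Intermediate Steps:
d = 10324 (d = -7952 - 1*(-18276) = -7952 + 18276 = 10324)
(-127989 + 13461) + (-65932 - d) = (-127989 + 13461) + (-65932 - 1*10324) = -114528 + (-65932 - 10324) = -114528 - 76256 = -190784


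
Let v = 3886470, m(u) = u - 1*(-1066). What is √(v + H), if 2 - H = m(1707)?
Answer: √3883699 ≈ 1970.7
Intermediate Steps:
m(u) = 1066 + u (m(u) = u + 1066 = 1066 + u)
H = -2771 (H = 2 - (1066 + 1707) = 2 - 1*2773 = 2 - 2773 = -2771)
√(v + H) = √(3886470 - 2771) = √3883699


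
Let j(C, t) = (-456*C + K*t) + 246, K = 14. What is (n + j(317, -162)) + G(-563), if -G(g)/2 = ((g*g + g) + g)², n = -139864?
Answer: -199513887736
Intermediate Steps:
j(C, t) = 246 - 456*C + 14*t (j(C, t) = (-456*C + 14*t) + 246 = 246 - 456*C + 14*t)
G(g) = -2*(g² + 2*g)² (G(g) = -2*((g*g + g) + g)² = -2*((g² + g) + g)² = -2*((g + g²) + g)² = -2*(g² + 2*g)²)
(n + j(317, -162)) + G(-563) = (-139864 + (246 - 456*317 + 14*(-162))) - 2*(-563)²*(2 - 563)² = (-139864 + (246 - 144552 - 2268)) - 2*316969*(-561)² = (-139864 - 146574) - 2*316969*314721 = -286438 - 199513601298 = -199513887736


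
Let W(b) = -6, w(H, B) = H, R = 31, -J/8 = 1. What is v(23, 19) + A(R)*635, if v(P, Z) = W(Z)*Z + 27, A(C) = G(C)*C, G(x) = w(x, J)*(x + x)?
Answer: 37834483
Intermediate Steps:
J = -8 (J = -8*1 = -8)
G(x) = 2*x² (G(x) = x*(x + x) = x*(2*x) = 2*x²)
A(C) = 2*C³ (A(C) = (2*C²)*C = 2*C³)
v(P, Z) = 27 - 6*Z (v(P, Z) = -6*Z + 27 = 27 - 6*Z)
v(23, 19) + A(R)*635 = (27 - 6*19) + (2*31³)*635 = (27 - 114) + (2*29791)*635 = -87 + 59582*635 = -87 + 37834570 = 37834483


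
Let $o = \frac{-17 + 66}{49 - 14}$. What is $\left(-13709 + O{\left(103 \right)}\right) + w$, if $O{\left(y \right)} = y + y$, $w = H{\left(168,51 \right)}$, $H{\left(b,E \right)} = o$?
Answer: $- \frac{67508}{5} \approx -13502.0$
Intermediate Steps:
$o = \frac{7}{5}$ ($o = \frac{49}{35} = 49 \cdot \frac{1}{35} = \frac{7}{5} \approx 1.4$)
$H{\left(b,E \right)} = \frac{7}{5}$
$w = \frac{7}{5} \approx 1.4$
$O{\left(y \right)} = 2 y$
$\left(-13709 + O{\left(103 \right)}\right) + w = \left(-13709 + 2 \cdot 103\right) + \frac{7}{5} = \left(-13709 + 206\right) + \frac{7}{5} = -13503 + \frac{7}{5} = - \frac{67508}{5}$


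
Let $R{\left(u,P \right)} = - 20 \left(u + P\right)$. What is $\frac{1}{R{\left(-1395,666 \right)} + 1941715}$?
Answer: $\frac{1}{1956295} \approx 5.1117 \cdot 10^{-7}$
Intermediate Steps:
$R{\left(u,P \right)} = - 20 P - 20 u$ ($R{\left(u,P \right)} = - 20 \left(P + u\right) = - 20 P - 20 u$)
$\frac{1}{R{\left(-1395,666 \right)} + 1941715} = \frac{1}{\left(\left(-20\right) 666 - -27900\right) + 1941715} = \frac{1}{\left(-13320 + 27900\right) + 1941715} = \frac{1}{14580 + 1941715} = \frac{1}{1956295}$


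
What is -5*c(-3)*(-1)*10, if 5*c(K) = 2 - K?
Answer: 50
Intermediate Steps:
c(K) = ⅖ - K/5 (c(K) = (2 - K)/5 = ⅖ - K/5)
-5*c(-3)*(-1)*10 = -5*(⅖ - ⅕*(-3))*(-1)*10 = -5*(⅖ + ⅗)*(-1)*10 = -5*(-1)*10 = 5*10 = 50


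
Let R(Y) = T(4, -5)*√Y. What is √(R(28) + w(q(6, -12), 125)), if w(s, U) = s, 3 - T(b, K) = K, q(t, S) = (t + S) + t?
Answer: 4*7^(¼) ≈ 6.5063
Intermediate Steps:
q(t, S) = S + 2*t (q(t, S) = (S + t) + t = S + 2*t)
T(b, K) = 3 - K
R(Y) = 8*√Y (R(Y) = (3 - 1*(-5))*√Y = (3 + 5)*√Y = 8*√Y)
√(R(28) + w(q(6, -12), 125)) = √(8*√28 + (-12 + 2*6)) = √(8*(2*√7) + (-12 + 12)) = √(16*√7 + 0) = √(16*√7) = 4*7^(¼)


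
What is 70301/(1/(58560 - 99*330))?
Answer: 1820092890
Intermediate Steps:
70301/(1/(58560 - 99*330)) = 70301/(1/(58560 - 32670)) = 70301/(1/25890) = 70301*25890 = 1820092890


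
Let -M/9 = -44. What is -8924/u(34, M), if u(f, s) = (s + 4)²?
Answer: -2231/40000 ≈ -0.055775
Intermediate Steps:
M = 396 (M = -9*(-44) = 396)
u(f, s) = (4 + s)²
-8924/u(34, M) = -8924/(4 + 396)² = -8924/(400²) = -8924/160000 = -8924*1/160000 = -2231/40000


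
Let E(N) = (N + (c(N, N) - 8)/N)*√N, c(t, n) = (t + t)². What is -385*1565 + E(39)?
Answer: -602525 + 7597*√39/39 ≈ -6.0131e+5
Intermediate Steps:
c(t, n) = 4*t² (c(t, n) = (2*t)² = 4*t²)
E(N) = √N*(N + (-8 + 4*N²)/N) (E(N) = (N + (4*N² - 8)/N)*√N = (N + (-8 + 4*N²)/N)*√N = √N*(N + (-8 + 4*N²)/N))
-385*1565 + E(39) = -385*1565 + (-8 + 5*39²)/√39 = -602525 + (√39/39)*(-8 + 5*1521) = -602525 + (√39/39)*(-8 + 7605) = -602525 + (√39/39)*7597 = -602525 + 7597*√39/39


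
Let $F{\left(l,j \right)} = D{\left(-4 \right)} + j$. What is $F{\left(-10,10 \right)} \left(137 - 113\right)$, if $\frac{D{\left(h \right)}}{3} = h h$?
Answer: $1392$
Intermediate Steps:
$D{\left(h \right)} = 3 h^{2}$ ($D{\left(h \right)} = 3 h h = 3 h^{2}$)
$F{\left(l,j \right)} = 48 + j$ ($F{\left(l,j \right)} = 3 \left(-4\right)^{2} + j = 3 \cdot 16 + j = 48 + j$)
$F{\left(-10,10 \right)} \left(137 - 113\right) = \left(48 + 10\right) \left(137 - 113\right) = 58 \cdot 24 = 1392$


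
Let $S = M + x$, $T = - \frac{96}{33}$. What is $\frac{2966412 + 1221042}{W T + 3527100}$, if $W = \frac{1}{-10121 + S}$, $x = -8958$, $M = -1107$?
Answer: $\frac{232451852721}{195794611658} \approx 1.1872$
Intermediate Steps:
$T = - \frac{32}{11}$ ($T = \left(-96\right) \frac{1}{33} = - \frac{32}{11} \approx -2.9091$)
$S = -10065$ ($S = -1107 - 8958 = -10065$)
$W = - \frac{1}{20186}$ ($W = \frac{1}{-10121 - 10065} = \frac{1}{-20186} = - \frac{1}{20186} \approx -4.9539 \cdot 10^{-5}$)
$\frac{2966412 + 1221042}{W T + 3527100} = \frac{2966412 + 1221042}{\left(- \frac{1}{20186}\right) \left(- \frac{32}{11}\right) + 3527100} = \frac{4187454}{\frac{16}{111023} + 3527100} = \frac{4187454}{\frac{391589223316}{111023}} = 4187454 \cdot \frac{111023}{391589223316} = \frac{232451852721}{195794611658}$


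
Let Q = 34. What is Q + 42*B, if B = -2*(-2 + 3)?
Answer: -50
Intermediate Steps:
B = -2 (B = -2*1 = -2)
Q + 42*B = 34 + 42*(-2) = 34 - 84 = -50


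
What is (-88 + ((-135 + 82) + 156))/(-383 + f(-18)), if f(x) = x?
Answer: -15/401 ≈ -0.037407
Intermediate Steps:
(-88 + ((-135 + 82) + 156))/(-383 + f(-18)) = (-88 + ((-135 + 82) + 156))/(-383 - 18) = (-88 + (-53 + 156))/(-401) = (-88 + 103)*(-1/401) = 15*(-1/401) = -15/401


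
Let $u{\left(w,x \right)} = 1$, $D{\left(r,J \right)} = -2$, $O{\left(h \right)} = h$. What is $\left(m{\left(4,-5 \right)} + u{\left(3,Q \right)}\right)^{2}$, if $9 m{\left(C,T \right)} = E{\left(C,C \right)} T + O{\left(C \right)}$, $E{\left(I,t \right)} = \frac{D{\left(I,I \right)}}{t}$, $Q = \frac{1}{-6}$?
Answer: $\frac{961}{324} \approx 2.966$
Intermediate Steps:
$Q = - \frac{1}{6} \approx -0.16667$
$E{\left(I,t \right)} = - \frac{2}{t}$
$m{\left(C,T \right)} = \frac{C}{9} - \frac{2 T}{9 C}$ ($m{\left(C,T \right)} = \frac{- \frac{2}{C} T + C}{9} = \frac{- \frac{2 T}{C} + C}{9} = \frac{C - \frac{2 T}{C}}{9} = \frac{C}{9} - \frac{2 T}{9 C}$)
$\left(m{\left(4,-5 \right)} + u{\left(3,Q \right)}\right)^{2} = \left(\frac{4^{2} - -10}{9 \cdot 4} + 1\right)^{2} = \left(\frac{1}{9} \cdot \frac{1}{4} \left(16 + 10\right) + 1\right)^{2} = \left(\frac{1}{9} \cdot \frac{1}{4} \cdot 26 + 1\right)^{2} = \left(\frac{13}{18} + 1\right)^{2} = \left(\frac{31}{18}\right)^{2} = \frac{961}{324}$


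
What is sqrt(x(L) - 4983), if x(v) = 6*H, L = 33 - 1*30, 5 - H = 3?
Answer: I*sqrt(4971) ≈ 70.505*I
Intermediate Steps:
H = 2 (H = 5 - 1*3 = 5 - 3 = 2)
L = 3 (L = 33 - 30 = 3)
x(v) = 12 (x(v) = 6*2 = 12)
sqrt(x(L) - 4983) = sqrt(12 - 4983) = sqrt(-4971) = I*sqrt(4971)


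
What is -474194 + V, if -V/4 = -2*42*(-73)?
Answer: -498722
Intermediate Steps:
V = -24528 (V = -4*(-2*42)*(-73) = -(-336)*(-73) = -4*6132 = -24528)
-474194 + V = -474194 - 24528 = -498722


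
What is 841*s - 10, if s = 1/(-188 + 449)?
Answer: -61/9 ≈ -6.7778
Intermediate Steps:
s = 1/261 ≈ 0.0038314
841*s - 10 = 841*(1/261) - 10 = 29/9 - 10 = -61/9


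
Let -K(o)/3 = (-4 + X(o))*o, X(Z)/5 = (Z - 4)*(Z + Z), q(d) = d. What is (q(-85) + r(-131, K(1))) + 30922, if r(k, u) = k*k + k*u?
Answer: 34636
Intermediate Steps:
X(Z) = 10*Z*(-4 + Z) (X(Z) = 5*((Z - 4)*(Z + Z)) = 5*((-4 + Z)*(2*Z)) = 5*(2*Z*(-4 + Z)) = 10*Z*(-4 + Z))
K(o) = -3*o*(-4 + 10*o*(-4 + o)) (K(o) = -3*(-4 + 10*o*(-4 + o))*o = -3*o*(-4 + 10*o*(-4 + o)))
r(k, u) = k² + k*u
(q(-85) + r(-131, K(1))) + 30922 = (-85 - 131*(-131 - 6*1*(-2 + 5*1*(-4 + 1)))) + 30922 = (-85 - 131*(-131 - 6*1*(-2 + 5*1*(-3)))) + 30922 = (-85 - 131*(-131 - 6*1*(-2 - 15))) + 30922 = (-85 - 131*(-131 - 6*1*(-17))) + 30922 = (-85 - 131*(-131 + 102)) + 30922 = (-85 - 131*(-29)) + 30922 = (-85 + 3799) + 30922 = 3714 + 30922 = 34636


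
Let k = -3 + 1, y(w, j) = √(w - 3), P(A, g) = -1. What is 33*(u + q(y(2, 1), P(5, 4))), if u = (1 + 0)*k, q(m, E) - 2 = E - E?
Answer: 0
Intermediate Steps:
y(w, j) = √(-3 + w)
q(m, E) = 2 (q(m, E) = 2 + (E - E) = 2 + 0 = 2)
k = -2
u = -2 (u = (1 + 0)*(-2) = 1*(-2) = -2)
33*(u + q(y(2, 1), P(5, 4))) = 33*(-2 + 2) = 33*0 = 0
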